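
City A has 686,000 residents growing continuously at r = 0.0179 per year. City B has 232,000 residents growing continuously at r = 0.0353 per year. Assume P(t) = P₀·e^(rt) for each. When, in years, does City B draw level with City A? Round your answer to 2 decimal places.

686000·e^(0.0179t) = 232000·e^(0.0353t)
686000/232000 = e^((0.0353 − 0.0179)t) → ln(2.9569) = 0.0174·t
t = 1.08414 / 0.0174

t ≈ 62.31 years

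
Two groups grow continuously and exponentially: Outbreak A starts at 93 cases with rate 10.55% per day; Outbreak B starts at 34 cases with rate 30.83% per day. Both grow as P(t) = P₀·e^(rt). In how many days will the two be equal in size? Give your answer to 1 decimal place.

t ≈ 5.0 days

93·e^(0.1055t) = 34·e^(0.3083t)
93/34 = e^((0.3083 − 0.1055)t) → ln(2.73529) = 0.2028·t
t = 1.00624 / 0.2028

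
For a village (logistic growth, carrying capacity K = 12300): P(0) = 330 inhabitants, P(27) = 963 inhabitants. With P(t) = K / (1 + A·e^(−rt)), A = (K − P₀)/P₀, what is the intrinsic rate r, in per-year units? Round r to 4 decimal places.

A = (12300 − 330)/330 = 36.27273
963 = 12300/(1 + 36.27273·e^(−r·27)) → e^(−27r) = (12.77259 − 1)/36.27273 = 0.324557
r = −ln(0.324557)/27 = 1.12529/27

r ≈ 0.0417 per year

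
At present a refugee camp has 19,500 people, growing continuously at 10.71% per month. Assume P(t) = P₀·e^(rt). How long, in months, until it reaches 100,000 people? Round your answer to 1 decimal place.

t ≈ 15.3 months

100000 = 19500 · e^(0.1071·t)
t = ln(100000/19500) / 0.1071 = ln(5.12821) / 0.1071 = 1.63476 / 0.1071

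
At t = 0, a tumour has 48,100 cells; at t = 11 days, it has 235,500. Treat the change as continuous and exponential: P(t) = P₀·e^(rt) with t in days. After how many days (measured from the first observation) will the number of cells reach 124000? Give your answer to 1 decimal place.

r = ln(235500/48100) / 11 ≈ 0.144403 per day
t = ln(124000/48100) / r = 0.947 / 0.144403 ≈ 6.558

t ≈ 6.6 days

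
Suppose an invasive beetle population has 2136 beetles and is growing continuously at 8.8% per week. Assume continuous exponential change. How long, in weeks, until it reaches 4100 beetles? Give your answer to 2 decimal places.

4100 = 2136 · e^(0.088·t)
t = ln(4100/2136) / 0.088 = ln(1.91948) / 0.088 = 0.65205 / 0.088

t ≈ 7.41 weeks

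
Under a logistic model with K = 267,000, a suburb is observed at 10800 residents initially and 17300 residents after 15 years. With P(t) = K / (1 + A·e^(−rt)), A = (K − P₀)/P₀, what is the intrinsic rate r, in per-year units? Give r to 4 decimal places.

r ≈ 0.0331 per year

A = (267000 − 10800)/10800 = 23.72222
17300 = 267000/(1 + 23.72222·e^(−r·15)) → e^(−15r) = (15.43353 − 1)/23.72222 = 0.608439
r = −ln(0.608439)/15 = 0.49686/15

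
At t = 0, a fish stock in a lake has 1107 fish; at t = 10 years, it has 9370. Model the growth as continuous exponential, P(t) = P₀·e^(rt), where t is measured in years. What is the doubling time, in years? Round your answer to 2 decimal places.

doubling time ≈ 3.25 years

r = ln(9370/1107) / 10 = ln(8.46432) / 10 ≈ 0.213586 per year
doubling time = ln 2 / |r| = 0.69315 / 0.213586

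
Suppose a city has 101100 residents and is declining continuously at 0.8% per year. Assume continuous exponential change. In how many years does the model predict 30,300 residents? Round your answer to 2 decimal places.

30300 = 101100 · e^(-0.008·t)
t = ln(30300/101100) / -0.008 = ln(0.2997) / -0.008 = -1.20496 / -0.008

t ≈ 150.62 years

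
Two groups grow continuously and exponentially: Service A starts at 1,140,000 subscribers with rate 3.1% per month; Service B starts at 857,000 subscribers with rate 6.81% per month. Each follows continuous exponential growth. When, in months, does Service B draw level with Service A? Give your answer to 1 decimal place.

t ≈ 7.7 months

1140000·e^(0.031t) = 857000·e^(0.0681t)
1140000/857000 = e^((0.0681 − 0.031)t) → ln(1.33022) = 0.0371·t
t = 0.28535 / 0.0371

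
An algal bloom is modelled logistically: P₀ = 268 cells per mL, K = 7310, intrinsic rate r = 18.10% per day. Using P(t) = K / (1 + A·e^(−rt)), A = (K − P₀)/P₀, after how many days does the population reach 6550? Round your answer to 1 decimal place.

A = (7310 − 268)/268 = 26.27612
6550 = 7310/(1 + 26.27612·e^(−0.181t)) → 1 + 26.27612·e^(−0.181t) = 1.11603
e^(−0.181t) = 0.004416 → t = ln(226.45866)/0.181 = 5.42256/0.181

t ≈ 30.0 days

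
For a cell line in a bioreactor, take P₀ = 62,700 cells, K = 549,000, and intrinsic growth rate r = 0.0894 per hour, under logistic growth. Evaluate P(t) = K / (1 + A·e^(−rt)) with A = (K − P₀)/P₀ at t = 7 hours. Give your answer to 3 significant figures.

A = (549000 − 62700)/62700 = 7.75598
P(7) = 549000 / (1 + 7.75598·e^(−0.0894·7)) = 549000 / (1 + 7.75598·0.534833)
= 549000 / 5.14816 ≈ 106640.09

≈ 107,000 cells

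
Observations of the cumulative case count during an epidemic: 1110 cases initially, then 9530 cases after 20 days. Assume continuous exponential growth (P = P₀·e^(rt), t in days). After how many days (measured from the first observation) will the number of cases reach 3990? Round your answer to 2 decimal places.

r = ln(9530/1110) / 20 ≈ 0.107504 per day
t = ln(3990/1110) / r = 1.27943 / 0.107504 ≈ 11.901

t ≈ 11.90 days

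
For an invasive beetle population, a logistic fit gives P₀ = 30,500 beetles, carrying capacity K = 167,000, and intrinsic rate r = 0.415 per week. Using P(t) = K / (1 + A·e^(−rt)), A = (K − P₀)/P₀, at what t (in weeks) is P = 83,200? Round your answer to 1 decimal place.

t ≈ 3.6 weeks

A = (167000 − 30500)/30500 = 4.47541
83200 = 167000/(1 + 4.47541·e^(−0.415t)) → 1 + 4.47541·e^(−0.415t) = 2.00721
e^(−0.415t) = 0.225055 → t = ln(4.44337)/0.415 = 1.49141/0.415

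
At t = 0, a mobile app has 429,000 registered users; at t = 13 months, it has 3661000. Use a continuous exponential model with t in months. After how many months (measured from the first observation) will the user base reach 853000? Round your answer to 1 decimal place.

r = ln(3661000/429000) / 13 ≈ 0.164926 per month
t = ln(853000/429000) / r = 0.6873 / 0.164926 ≈ 4.167

t ≈ 4.2 months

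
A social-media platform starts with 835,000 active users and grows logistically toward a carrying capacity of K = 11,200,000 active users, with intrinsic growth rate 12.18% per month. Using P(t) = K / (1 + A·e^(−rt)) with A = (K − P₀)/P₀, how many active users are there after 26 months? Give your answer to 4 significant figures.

A = (11200000 − 835000)/835000 = 12.41317
P(26) = 11200000 / (1 + 12.41317·e^(−0.1218·26)) = 11200000 / (1 + 12.41317·0.042138)
= 11200000 / 1.52307 ≈ 7353573.12

≈ 7,354,000 active users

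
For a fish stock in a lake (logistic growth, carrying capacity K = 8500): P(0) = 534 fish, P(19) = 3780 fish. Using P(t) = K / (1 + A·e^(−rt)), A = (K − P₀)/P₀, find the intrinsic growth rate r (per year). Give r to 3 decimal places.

A = (8500 − 534)/534 = 14.9176
3780 = 8500/(1 + 14.9176·e^(−r·19)) → e^(−19r) = (2.24868 − 1)/14.9176 = 0.083705
r = −ln(0.083705)/19 = 2.48046/19

r ≈ 0.131 per year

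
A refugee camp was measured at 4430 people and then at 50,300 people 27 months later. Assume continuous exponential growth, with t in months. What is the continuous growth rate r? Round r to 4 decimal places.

r ≈ 0.0900 per month

50300 = 4430 · e^(r·27)
e^(27r) = 50300/4430 = 11.3544
r = ln(11.3544) / 27 = 2.42961 / 27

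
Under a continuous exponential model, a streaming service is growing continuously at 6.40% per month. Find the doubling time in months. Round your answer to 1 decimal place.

doubling time ≈ 10.8 months

doubling time = ln(2) / |r| = 0.69315 / 0.064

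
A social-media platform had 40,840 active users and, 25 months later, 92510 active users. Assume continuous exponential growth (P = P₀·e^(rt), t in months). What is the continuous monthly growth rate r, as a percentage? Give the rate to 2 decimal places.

92510 = 40840 · e^(r·25)
e^(25r) = 92510/40840 = 2.26518
r = ln(2.26518) / 25 = 0.81765 / 25

r ≈ 3.27% per month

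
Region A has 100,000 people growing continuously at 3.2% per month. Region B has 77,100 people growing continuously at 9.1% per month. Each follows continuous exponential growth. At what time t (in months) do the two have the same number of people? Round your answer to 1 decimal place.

100000·e^(0.032t) = 77100·e^(0.091t)
100000/77100 = e^((0.091 − 0.032)t) → ln(1.29702) = 0.059·t
t = 0.26007 / 0.059

t ≈ 4.4 months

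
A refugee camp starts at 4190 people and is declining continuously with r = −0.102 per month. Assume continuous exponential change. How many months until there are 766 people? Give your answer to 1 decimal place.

t ≈ 16.7 months

766 = 4190 · e^(-0.102·t)
t = ln(766/4190) / -0.102 = ln(0.18282) / -0.102 = -1.69927 / -0.102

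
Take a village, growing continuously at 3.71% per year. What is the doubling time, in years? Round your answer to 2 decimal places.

doubling time ≈ 18.68 years

doubling time = ln(2) / |r| = 0.69315 / 0.0371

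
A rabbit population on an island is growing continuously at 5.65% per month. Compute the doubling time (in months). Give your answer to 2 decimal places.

doubling time ≈ 12.27 months

doubling time = ln(2) / |r| = 0.69315 / 0.0565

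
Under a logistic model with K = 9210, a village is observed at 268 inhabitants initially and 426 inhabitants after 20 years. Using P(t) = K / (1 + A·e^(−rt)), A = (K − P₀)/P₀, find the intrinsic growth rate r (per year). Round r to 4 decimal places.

A = (9210 − 268)/268 = 33.36567
426 = 9210/(1 + 33.36567·e^(−r·20)) → e^(−20r) = (21.61972 − 1)/33.36567 = 0.617992
r = −ln(0.617992)/20 = 0.48128/20

r ≈ 0.0241 per year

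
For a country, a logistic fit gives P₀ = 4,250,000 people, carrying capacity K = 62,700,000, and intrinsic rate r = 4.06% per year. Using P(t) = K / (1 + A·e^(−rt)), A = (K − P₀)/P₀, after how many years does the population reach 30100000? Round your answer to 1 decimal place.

t ≈ 62.6 years

A = (62700000 − 4250000)/4250000 = 13.75294
30100000 = 62700000/(1 + 13.75294·e^(−0.0406t)) → 1 + 13.75294·e^(−0.0406t) = 2.08306
e^(−0.0406t) = 0.078751 → t = ln(12.69827)/0.0406 = 2.54147/0.0406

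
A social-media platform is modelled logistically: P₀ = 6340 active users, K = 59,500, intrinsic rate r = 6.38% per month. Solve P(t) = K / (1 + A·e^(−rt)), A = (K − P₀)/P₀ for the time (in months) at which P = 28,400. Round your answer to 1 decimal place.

t ≈ 31.9 months

A = (59500 − 6340)/6340 = 8.38486
28400 = 59500/(1 + 8.38486·e^(−0.0638t)) → 1 + 8.38486·e^(−0.0638t) = 2.09507
e^(−0.0638t) = 0.130601 → t = ln(7.65691)/0.0638 = 2.03561/0.0638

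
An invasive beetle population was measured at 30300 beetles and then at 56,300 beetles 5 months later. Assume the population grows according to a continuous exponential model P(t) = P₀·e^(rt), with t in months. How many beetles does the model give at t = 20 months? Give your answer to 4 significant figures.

≈ 361,200 beetles

r = ln(56300/30300) / 5 ≈ 0.123909 per month
P(20) = 30300 · e^(0.123909·20) = 30300 · 11.91964 ≈ 361165.03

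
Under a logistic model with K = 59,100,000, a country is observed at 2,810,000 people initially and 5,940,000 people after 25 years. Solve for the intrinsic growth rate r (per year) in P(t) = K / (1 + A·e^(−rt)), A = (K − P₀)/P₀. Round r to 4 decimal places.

A = (59100000 − 2810000)/2810000 = 20.03203
5940000 = 59100000/(1 + 20.03203·e^(−r·25)) → e^(−25r) = (9.94949 − 1)/20.03203 = 0.446759
r = −ln(0.446759)/25 = 0.80574/25

r ≈ 0.0322 per year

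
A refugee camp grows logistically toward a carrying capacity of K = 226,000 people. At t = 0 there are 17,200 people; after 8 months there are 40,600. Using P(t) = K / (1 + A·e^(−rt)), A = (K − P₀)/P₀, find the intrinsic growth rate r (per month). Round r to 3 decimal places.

r ≈ 0.122 per month

A = (226000 − 17200)/17200 = 12.13953
40600 = 226000/(1 + 12.13953·e^(−r·8)) → e^(−8r) = (5.5665 − 1)/12.13953 = 0.376168
r = −ln(0.376168)/8 = 0.97772/8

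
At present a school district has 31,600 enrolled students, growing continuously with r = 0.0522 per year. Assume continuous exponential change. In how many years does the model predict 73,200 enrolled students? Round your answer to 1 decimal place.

73200 = 31600 · e^(0.0522·t)
t = ln(73200/31600) / 0.0522 = ln(2.31646) / 0.0522 = 0.84004 / 0.0522

t ≈ 16.1 years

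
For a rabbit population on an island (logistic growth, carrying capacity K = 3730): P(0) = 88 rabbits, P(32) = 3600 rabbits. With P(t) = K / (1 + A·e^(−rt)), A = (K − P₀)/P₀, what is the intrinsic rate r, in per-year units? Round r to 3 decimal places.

r ≈ 0.220 per year

A = (3730 − 88)/88 = 41.38636
3600 = 3730/(1 + 41.38636·e^(−r·32)) → e^(−32r) = (1.03611 − 1)/41.38636 = 0.000873
r = −ln(0.000873)/32 = 7.04411/32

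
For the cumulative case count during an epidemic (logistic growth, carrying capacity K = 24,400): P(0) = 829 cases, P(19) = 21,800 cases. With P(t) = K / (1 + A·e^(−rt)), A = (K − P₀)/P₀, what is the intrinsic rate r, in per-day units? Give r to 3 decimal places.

A = (24400 − 829)/829 = 28.43305
21800 = 24400/(1 + 28.43305·e^(−r·19)) → e^(−19r) = (1.11927 − 1)/28.43305 = 0.004195
r = −ln(0.004195)/19 = 5.47395/19

r ≈ 0.288 per day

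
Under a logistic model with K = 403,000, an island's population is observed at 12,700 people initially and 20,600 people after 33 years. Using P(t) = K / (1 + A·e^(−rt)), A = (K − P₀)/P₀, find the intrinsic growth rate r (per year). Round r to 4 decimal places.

r ≈ 0.0153 per year

A = (403000 − 12700)/12700 = 30.73228
20600 = 403000/(1 + 30.73228·e^(−r·33)) → e^(−33r) = (19.56311 − 1)/30.73228 = 0.604026
r = −ln(0.604026)/33 = 0.50414/33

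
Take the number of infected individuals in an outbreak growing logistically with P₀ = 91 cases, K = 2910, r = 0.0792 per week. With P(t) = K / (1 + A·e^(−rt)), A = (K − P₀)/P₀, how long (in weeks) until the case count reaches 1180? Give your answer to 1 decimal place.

t ≈ 38.5 weeks

A = (2910 − 91)/91 = 30.97802
1180 = 2910/(1 + 30.97802·e^(−0.0792t)) → 1 + 30.97802·e^(−0.0792t) = 2.4661
e^(−0.0792t) = 0.047327 → t = ln(21.12952)/0.0792 = 3.05067/0.0792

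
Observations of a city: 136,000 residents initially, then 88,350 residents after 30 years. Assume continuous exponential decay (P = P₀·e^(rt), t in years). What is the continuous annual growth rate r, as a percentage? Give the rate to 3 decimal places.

r ≈ -1.438% per year

88350 = 136000 · e^(r·30)
e^(30r) = 88350/136000 = 0.64963
r = ln(0.64963) / 30 = -0.43135 / 30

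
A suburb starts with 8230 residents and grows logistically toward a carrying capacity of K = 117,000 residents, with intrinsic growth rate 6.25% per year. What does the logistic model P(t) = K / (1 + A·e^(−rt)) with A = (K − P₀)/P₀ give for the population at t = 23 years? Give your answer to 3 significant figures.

≈ 28,300 residents

A = (117000 − 8230)/8230 = 13.21628
P(23) = 117000 / (1 + 13.21628·e^(−0.0625·23)) = 117000 / (1 + 13.21628·0.237521)
= 117000 / 4.13914 ≈ 28266.73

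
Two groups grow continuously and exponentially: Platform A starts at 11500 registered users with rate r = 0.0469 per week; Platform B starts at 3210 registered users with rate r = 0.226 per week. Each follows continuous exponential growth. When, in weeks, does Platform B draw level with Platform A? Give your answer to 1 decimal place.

11500·e^(0.0469t) = 3210·e^(0.226t)
11500/3210 = e^((0.226 − 0.0469)t) → ln(3.58255) = 0.1791·t
t = 1.27608 / 0.1791

t ≈ 7.1 weeks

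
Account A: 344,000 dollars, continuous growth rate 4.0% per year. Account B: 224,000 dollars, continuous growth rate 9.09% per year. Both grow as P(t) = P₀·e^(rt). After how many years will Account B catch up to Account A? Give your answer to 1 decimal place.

t ≈ 8.4 years

344000·e^(0.04t) = 224000·e^(0.0909t)
344000/224000 = e^((0.0909 − 0.04)t) → ln(1.53571) = 0.0509·t
t = 0.429 / 0.0509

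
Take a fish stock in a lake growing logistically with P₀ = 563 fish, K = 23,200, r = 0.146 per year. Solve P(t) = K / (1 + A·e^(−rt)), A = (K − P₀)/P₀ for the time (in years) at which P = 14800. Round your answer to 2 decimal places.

A = (23200 − 563)/563 = 40.20782
14800 = 23200/(1 + 40.20782·e^(−0.146t)) → 1 + 40.20782·e^(−0.146t) = 1.56757
e^(−0.146t) = 0.014116 → t = ln(70.84234)/0.146 = 4.26046/0.146

t ≈ 29.18 years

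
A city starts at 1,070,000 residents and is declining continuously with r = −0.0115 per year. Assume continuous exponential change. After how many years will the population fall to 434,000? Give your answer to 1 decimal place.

434000 = 1070000 · e^(-0.0115·t)
t = ln(434000/1070000) / -0.0115 = ln(0.40561) / -0.0115 = -0.90237 / -0.0115

t ≈ 78.5 years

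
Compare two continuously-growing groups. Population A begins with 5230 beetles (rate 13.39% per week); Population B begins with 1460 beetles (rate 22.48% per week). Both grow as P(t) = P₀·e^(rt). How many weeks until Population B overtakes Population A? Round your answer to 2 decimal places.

t ≈ 14.04 weeks

5230·e^(0.1339t) = 1460·e^(0.2248t)
5230/1460 = e^((0.2248 − 0.1339)t) → ln(3.58219) = 0.0909·t
t = 1.27597 / 0.0909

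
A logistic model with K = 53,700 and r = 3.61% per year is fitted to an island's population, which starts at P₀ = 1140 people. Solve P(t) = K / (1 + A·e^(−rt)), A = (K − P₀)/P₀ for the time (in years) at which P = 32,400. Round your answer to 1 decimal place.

A = (53700 − 1140)/1140 = 46.10526
32400 = 53700/(1 + 46.10526·e^(−0.0361t)) → 1 + 46.10526·e^(−0.0361t) = 1.65741
e^(−0.0361t) = 0.014259 → t = ln(70.13195)/0.0361 = 4.25038/0.0361

t ≈ 117.7 years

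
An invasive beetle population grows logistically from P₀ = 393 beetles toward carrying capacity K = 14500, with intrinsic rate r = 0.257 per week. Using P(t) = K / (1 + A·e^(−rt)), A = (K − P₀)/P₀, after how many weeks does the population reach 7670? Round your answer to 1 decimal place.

A = (14500 − 393)/393 = 35.89567
7670 = 14500/(1 + 35.89567·e^(−0.257t)) → 1 + 35.89567·e^(−0.257t) = 1.89048
e^(−0.257t) = 0.024808 → t = ln(40.31037)/0.257 = 3.69661/0.257

t ≈ 14.4 weeks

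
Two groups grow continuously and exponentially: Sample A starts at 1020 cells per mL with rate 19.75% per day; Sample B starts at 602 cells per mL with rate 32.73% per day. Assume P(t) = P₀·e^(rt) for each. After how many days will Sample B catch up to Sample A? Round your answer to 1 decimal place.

t ≈ 4.1 days

1020·e^(0.1975t) = 602·e^(0.3273t)
1020/602 = e^((0.3273 − 0.1975)t) → ln(1.69435) = 0.1298·t
t = 0.5273 / 0.1298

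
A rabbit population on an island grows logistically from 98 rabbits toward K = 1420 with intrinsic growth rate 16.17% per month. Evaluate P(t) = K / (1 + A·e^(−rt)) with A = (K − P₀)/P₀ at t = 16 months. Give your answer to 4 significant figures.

A = (1420 − 98)/98 = 13.4898
P(16) = 1420 / (1 + 13.4898·e^(−0.1617·16)) = 1420 / (1 + 13.4898·0.07523)
= 1420 / 2.01484 ≈ 704.77

≈ 704.8 rabbits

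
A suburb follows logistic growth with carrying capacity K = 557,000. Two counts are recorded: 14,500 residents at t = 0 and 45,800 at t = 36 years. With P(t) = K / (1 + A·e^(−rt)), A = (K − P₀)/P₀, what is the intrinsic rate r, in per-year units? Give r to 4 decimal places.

r ≈ 0.0336 per year

A = (557000 − 14500)/14500 = 37.41379
45800 = 557000/(1 + 37.41379·e^(−r·36)) → e^(−36r) = (12.16157 − 1)/37.41379 = 0.298328
r = −ln(0.298328)/36 = 1.20956/36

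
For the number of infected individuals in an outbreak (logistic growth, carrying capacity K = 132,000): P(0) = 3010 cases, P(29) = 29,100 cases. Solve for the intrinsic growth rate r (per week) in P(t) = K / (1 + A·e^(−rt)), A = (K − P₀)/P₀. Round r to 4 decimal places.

A = (132000 − 3010)/3010 = 42.85382
29100 = 132000/(1 + 42.85382·e^(−r·29)) → e^(−29r) = (4.53608 − 1)/42.85382 = 0.082515
r = −ln(0.082515)/29 = 2.49478/29

r ≈ 0.0860 per week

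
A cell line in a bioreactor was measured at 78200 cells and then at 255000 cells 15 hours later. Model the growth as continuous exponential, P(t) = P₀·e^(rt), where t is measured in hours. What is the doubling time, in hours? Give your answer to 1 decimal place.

r = ln(255000/78200) / 15 = ln(3.26087) / 15 ≈ 0.0788 per hour
doubling time = ln 2 / |r| = 0.69315 / 0.0788

doubling time ≈ 8.8 hours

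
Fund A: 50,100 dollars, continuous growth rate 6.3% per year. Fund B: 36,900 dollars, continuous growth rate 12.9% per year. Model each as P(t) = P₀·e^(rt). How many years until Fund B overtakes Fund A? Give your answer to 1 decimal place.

50100·e^(0.063t) = 36900·e^(0.129t)
50100/36900 = e^((0.129 − 0.063)t) → ln(1.35772) = 0.066·t
t = 0.30581 / 0.066

t ≈ 4.6 years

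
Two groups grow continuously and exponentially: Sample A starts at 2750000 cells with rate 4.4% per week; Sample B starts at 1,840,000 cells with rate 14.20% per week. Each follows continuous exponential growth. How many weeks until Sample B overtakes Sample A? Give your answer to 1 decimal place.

2750000·e^(0.044t) = 1840000·e^(0.142t)
2750000/1840000 = e^((0.142 − 0.044)t) → ln(1.49457) = 0.098·t
t = 0.40184 / 0.098

t ≈ 4.1 weeks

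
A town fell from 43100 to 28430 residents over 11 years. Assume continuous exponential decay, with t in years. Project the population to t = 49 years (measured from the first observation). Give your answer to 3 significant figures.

r = ln(28430/43100) / 11 ≈ -0.037825 per year
P(49) = 43100 · e^(-0.037825·49) = 43100 · 0.1567 ≈ 6753.66

≈ 6,750 residents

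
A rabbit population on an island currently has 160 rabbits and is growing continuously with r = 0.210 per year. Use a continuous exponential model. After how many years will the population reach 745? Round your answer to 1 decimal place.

745 = 160 · e^(0.21·t)
t = ln(745/160) / 0.21 = ln(4.65625) / 0.21 = 1.53821 / 0.21

t ≈ 7.3 years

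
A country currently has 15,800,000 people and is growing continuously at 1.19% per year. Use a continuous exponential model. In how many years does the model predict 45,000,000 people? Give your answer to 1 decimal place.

45000000 = 15800000 · e^(0.0119·t)
t = ln(45000000/15800000) / 0.0119 = ln(2.8481) / 0.0119 = 1.04665 / 0.0119

t ≈ 88.0 years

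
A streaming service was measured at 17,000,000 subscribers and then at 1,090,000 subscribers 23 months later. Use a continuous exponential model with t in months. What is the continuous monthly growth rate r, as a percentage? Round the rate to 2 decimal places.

r ≈ -11.94% per month

1090000 = 17000000 · e^(r·23)
e^(23r) = 1090000/17000000 = 0.06412
r = ln(0.06412) / 23 = -2.74704 / 23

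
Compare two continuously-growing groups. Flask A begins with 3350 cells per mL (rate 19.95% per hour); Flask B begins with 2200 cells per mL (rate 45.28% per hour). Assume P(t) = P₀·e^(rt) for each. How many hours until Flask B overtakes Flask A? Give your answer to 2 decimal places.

t ≈ 1.66 hours

3350·e^(0.1995t) = 2200·e^(0.4528t)
3350/2200 = e^((0.4528 − 0.1995)t) → ln(1.52273) = 0.2533·t
t = 0.4205 / 0.2533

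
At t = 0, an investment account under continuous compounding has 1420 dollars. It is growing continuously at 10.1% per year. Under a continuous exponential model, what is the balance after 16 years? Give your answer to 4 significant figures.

P(16) = 1420 · e^(0.101·16) = 1420 · e^(1.616)
= 1420 · 5.03292 ≈ 7146.74

≈ 7,147 dollars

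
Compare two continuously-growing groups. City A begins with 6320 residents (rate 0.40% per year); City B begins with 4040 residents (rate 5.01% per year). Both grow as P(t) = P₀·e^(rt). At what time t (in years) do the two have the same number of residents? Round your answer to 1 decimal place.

t ≈ 9.7 years

6320·e^(0.004t) = 4040·e^(0.0501t)
6320/4040 = e^((0.0501 − 0.004)t) → ln(1.56436) = 0.0461·t
t = 0.44747 / 0.0461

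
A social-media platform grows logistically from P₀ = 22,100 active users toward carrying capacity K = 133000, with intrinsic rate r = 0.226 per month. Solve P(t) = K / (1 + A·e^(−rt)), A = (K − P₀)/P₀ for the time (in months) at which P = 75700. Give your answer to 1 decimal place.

A = (133000 − 22100)/22100 = 5.0181
75700 = 133000/(1 + 5.0181·e^(−0.226t)) → 1 + 5.0181·e^(−0.226t) = 1.75694
e^(−0.226t) = 0.150841 → t = ln(6.6295)/0.226 = 1.89153/0.226

t ≈ 8.4 months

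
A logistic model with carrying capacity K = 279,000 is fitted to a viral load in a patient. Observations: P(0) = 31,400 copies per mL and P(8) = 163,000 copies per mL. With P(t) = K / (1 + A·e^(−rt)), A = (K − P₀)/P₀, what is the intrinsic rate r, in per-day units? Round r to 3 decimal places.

r ≈ 0.301 per day

A = (279000 − 31400)/31400 = 7.88535
163000 = 279000/(1 + 7.88535·e^(−r·8)) → e^(−8r) = (1.71166 − 1)/7.88535 = 0.09025
r = −ln(0.09025)/8 = 2.40517/8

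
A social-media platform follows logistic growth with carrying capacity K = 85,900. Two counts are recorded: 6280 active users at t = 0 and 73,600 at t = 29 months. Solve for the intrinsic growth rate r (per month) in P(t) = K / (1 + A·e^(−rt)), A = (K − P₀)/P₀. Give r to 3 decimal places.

A = (85900 − 6280)/6280 = 12.67834
73600 = 85900/(1 + 12.67834·e^(−r·29)) → e^(−29r) = (1.16712 − 1)/12.67834 = 0.013181
r = −ln(0.013181)/29 = 4.32894/29

r ≈ 0.149 per month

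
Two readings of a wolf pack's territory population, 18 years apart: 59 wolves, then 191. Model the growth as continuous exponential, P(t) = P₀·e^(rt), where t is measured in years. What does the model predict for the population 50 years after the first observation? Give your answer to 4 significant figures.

r = ln(191/59) / 18 ≈ 0.065263 per year
P(50) = 59 · e^(0.065263·50) = 59 · 26.13187 ≈ 1541.78

≈ 1,542 wolves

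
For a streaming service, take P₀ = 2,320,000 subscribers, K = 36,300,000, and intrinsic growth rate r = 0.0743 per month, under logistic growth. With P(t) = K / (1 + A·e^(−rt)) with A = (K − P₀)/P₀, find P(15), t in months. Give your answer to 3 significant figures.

≈ 6,250,000 subscribers

A = (36300000 − 2320000)/2320000 = 14.64655
P(15) = 36300000 / (1 + 14.64655·e^(−0.0743·15)) = 36300000 / (1 + 14.64655·0.328079)
= 36300000 / 5.80523 ≈ 6252982.11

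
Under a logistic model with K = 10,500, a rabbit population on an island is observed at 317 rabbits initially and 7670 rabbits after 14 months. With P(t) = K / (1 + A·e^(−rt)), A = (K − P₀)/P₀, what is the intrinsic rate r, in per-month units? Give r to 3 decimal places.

A = (10500 − 317)/317 = 32.12303
7670 = 10500/(1 + 32.12303·e^(−r·14)) → e^(−14r) = (1.36897 − 1)/32.12303 = 0.011486
r = −ln(0.011486)/14 = 4.46661/14

r ≈ 0.319 per month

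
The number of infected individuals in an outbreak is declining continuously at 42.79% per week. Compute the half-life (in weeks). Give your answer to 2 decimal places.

half-life ≈ 1.62 weeks

half-life = ln(2) / |r| = 0.69315 / 0.4279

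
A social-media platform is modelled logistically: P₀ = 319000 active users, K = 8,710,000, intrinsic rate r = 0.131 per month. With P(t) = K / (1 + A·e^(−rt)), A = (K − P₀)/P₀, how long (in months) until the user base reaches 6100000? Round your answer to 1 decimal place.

A = (8710000 − 319000)/319000 = 26.30408
6100000 = 8710000/(1 + 26.30408·e^(−0.131t)) → 1 + 26.30408·e^(−0.131t) = 1.42787
e^(−0.131t) = 0.016266 → t = ln(61.47696)/0.131 = 4.11866/0.131

t ≈ 31.4 months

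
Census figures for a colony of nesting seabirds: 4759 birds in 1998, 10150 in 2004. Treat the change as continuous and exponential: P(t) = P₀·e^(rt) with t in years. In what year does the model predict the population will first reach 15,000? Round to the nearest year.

year 2007

r = ln(10150/4759) / 6 = 0.75744/6 ≈ 0.126239 per year
t = ln(15000/4759) / r = 1.14801/0.126239 ≈ 9.09 years after 1998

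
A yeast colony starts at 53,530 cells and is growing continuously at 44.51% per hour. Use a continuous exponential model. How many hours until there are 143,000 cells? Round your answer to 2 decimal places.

t ≈ 2.21 hours

143000 = 53530 · e^(0.4451·t)
t = ln(143000/53530) / 0.4451 = ln(2.6714) / 0.4451 = 0.9826 / 0.4451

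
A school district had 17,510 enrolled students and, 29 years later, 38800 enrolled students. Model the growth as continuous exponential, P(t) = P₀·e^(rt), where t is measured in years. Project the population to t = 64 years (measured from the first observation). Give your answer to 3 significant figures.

≈ 101,000 enrolled students

r = ln(38800/17510) / 29 ≈ 0.027436 per year
P(64) = 17510 · e^(0.027436·64) = 17510 · 5.78873 ≈ 101360.67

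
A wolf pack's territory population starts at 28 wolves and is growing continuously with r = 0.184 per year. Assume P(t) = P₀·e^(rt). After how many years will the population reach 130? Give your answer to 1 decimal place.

130 = 28 · e^(0.184·t)
t = ln(130/28) / 0.184 = ln(4.64286) / 0.184 = 1.53533 / 0.184

t ≈ 8.3 years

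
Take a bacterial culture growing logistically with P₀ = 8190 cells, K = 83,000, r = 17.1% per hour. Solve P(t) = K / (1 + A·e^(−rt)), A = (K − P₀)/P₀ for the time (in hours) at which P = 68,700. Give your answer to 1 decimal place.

t ≈ 22.1 hours

A = (83000 − 8190)/8190 = 9.13431
68700 = 83000/(1 + 9.13431·e^(−0.171t)) → 1 + 9.13431·e^(−0.171t) = 1.20815
e^(−0.171t) = 0.022788 → t = ln(43.88301)/0.171 = 3.78153/0.171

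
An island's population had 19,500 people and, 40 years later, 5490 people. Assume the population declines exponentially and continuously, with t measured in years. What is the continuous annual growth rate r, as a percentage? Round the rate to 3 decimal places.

r ≈ -3.169% per year

5490 = 19500 · e^(r·40)
e^(40r) = 5490/19500 = 0.28154
r = ln(0.28154) / 40 = -1.26749 / 40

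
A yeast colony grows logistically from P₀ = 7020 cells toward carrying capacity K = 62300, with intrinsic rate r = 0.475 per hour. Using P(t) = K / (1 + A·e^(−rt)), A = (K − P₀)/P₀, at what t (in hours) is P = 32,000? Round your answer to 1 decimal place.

t ≈ 4.5 hours

A = (62300 − 7020)/7020 = 7.87464
32000 = 62300/(1 + 7.87464·e^(−0.475t)) → 1 + 7.87464·e^(−0.475t) = 1.94687
e^(−0.475t) = 0.120244 → t = ln(8.31646)/0.475 = 2.11824/0.475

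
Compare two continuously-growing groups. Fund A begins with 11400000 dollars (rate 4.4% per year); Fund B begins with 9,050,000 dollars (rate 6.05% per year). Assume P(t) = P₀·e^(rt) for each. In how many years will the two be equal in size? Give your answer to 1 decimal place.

11400000·e^(0.044t) = 9050000·e^(0.0605t)
11400000/9050000 = e^((0.0605 − 0.044)t) → ln(1.25967) = 0.0165·t
t = 0.23085 / 0.0165

t ≈ 14.0 years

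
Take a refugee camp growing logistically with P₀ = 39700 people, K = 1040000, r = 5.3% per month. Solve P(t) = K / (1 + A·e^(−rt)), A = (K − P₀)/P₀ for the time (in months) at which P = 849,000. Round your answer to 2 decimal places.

t ≈ 89.03 months

A = (1040000 − 39700)/39700 = 25.19647
849000 = 1040000/(1 + 25.19647·e^(−0.053t)) → 1 + 25.19647·e^(−0.053t) = 1.22497
e^(−0.053t) = 0.008929 → t = ln(111.99898)/0.053 = 4.71849/0.053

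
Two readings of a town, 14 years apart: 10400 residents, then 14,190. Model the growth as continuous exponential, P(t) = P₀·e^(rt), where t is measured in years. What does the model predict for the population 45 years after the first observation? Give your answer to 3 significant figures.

r = ln(14190/10400) / 14 ≈ 0.022195 per year
P(45) = 10400 · e^(0.022195·45) = 10400 · 2.71497 ≈ 28235.67

≈ 28,200 residents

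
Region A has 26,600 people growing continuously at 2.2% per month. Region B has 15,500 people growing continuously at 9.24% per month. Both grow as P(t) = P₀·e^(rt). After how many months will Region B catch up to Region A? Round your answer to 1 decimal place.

26600·e^(0.022t) = 15500·e^(0.0924t)
26600/15500 = e^((0.0924 − 0.022)t) → ln(1.71613) = 0.0704·t
t = 0.54007 / 0.0704

t ≈ 7.7 months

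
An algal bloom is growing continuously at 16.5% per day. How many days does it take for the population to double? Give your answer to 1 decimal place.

doubling time = ln(2) / |r| = 0.69315 / 0.165

doubling time ≈ 4.2 days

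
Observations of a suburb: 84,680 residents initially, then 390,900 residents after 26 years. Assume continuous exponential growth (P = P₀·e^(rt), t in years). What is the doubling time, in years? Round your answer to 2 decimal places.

doubling time ≈ 11.78 years

r = ln(390900/84680) / 26 = ln(4.6162) / 26 ≈ 0.05883 per year
doubling time = ln 2 / |r| = 0.69315 / 0.05883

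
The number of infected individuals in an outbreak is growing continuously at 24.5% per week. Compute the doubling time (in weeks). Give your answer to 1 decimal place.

doubling time = ln(2) / |r| = 0.69315 / 0.245

doubling time ≈ 2.8 weeks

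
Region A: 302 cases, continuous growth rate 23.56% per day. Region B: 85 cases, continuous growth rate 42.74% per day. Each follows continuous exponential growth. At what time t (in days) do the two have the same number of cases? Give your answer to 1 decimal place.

t ≈ 6.6 days

302·e^(0.2356t) = 85·e^(0.4274t)
302/85 = e^((0.4274 − 0.2356)t) → ln(3.55294) = 0.1918·t
t = 1.26778 / 0.1918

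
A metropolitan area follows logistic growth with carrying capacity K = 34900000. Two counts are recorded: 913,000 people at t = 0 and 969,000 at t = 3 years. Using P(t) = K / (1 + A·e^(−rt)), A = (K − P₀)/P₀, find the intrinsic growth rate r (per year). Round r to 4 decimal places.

A = (34900000 − 913000)/913000 = 37.22563
969000 = 34900000/(1 + 37.22563·e^(−r·3)) → e^(−3r) = (36.01651 − 1)/37.22563 = 0.940656
r = −ln(0.940656)/3 = 0.06118/3

r ≈ 0.0204 per year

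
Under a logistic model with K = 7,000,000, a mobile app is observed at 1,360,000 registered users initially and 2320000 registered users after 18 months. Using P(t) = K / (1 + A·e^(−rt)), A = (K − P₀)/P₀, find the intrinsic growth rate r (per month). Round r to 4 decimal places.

r ≈ 0.0400 per month

A = (7000000 − 1360000)/1360000 = 4.14706
2320000 = 7000000/(1 + 4.14706·e^(−r·18)) → e^(−18r) = (3.01724 − 1)/4.14706 = 0.486427
r = −ln(0.486427)/18 = 0.72067/18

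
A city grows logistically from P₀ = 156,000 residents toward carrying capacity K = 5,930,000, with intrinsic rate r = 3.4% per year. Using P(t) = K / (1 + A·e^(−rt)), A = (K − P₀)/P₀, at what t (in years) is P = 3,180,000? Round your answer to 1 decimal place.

t ≈ 110.5 years

A = (5930000 − 156000)/156000 = 37.01282
3180000 = 5930000/(1 + 37.01282·e^(−0.034t)) → 1 + 37.01282·e^(−0.034t) = 1.86478
e^(−0.034t) = 0.023364 → t = ln(42.80028)/0.034 = 3.75654/0.034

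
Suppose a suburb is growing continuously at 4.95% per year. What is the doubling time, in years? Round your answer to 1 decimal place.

doubling time ≈ 14.0 years

doubling time = ln(2) / |r| = 0.69315 / 0.0495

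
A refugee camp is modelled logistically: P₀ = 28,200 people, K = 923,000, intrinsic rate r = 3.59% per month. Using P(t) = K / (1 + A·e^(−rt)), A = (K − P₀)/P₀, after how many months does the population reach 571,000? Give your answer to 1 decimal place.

t ≈ 109.8 months

A = (923000 − 28200)/28200 = 31.7305
571000 = 923000/(1 + 31.7305·e^(−0.0359t)) → 1 + 31.7305·e^(−0.0359t) = 1.61646
e^(−0.0359t) = 0.019428 → t = ln(51.47191)/0.0359 = 3.94104/0.0359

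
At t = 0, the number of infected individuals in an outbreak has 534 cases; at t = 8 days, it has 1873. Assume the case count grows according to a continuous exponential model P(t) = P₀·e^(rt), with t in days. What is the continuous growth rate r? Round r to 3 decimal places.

1873 = 534 · e^(r·8)
e^(8r) = 1873/534 = 3.50749
r = ln(3.50749) / 8 = 1.2549 / 8

r ≈ 0.157 per day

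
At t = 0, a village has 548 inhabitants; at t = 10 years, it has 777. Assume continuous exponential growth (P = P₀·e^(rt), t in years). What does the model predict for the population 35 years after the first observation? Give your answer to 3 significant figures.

r = ln(777/548) / 10 ≈ 0.034917 per year
P(35) = 548 · e^(0.034917·35) = 548 · 3.39423 ≈ 1860.04

≈ 1,860 inhabitants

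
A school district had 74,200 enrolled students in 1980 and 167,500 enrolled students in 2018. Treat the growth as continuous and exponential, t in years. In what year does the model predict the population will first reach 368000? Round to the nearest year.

r = ln(167500/74200) / 38 = 0.81422/38 ≈ 0.021427 per year
t = ln(368000/74200) / r = 1.60132/0.021427 ≈ 74.73 years after 1980

year 2055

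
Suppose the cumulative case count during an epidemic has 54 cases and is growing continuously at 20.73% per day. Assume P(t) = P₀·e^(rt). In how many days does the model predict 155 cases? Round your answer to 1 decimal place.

155 = 54 · e^(0.2073·t)
t = ln(155/54) / 0.2073 = ln(2.87037) / 0.2073 = 1.05444 / 0.2073

t ≈ 5.1 days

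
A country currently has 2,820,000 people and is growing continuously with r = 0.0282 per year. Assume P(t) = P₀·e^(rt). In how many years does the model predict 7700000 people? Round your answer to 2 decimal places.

7700000 = 2820000 · e^(0.0282·t)
t = ln(7700000/2820000) / 0.0282 = ln(2.7305) / 0.0282 = 1.00448 / 0.0282

t ≈ 35.62 years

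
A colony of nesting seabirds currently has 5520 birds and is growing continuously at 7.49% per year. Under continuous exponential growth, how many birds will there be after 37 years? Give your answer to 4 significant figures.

P(37) = 5520 · e^(0.0749·37) = 5520 · e^(2.7713)
= 5520 · 15.97939 ≈ 88206.25

≈ 88,210 birds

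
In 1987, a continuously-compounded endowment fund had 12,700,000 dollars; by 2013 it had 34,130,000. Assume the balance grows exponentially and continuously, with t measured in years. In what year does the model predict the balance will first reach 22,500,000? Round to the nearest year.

r = ln(34130000/12700000) / 26 = 0.98857/26 ≈ 0.038022 per year
t = ln(22500000/12700000) / r = 0.57191/0.038022 ≈ 15.04 years after 1987

year 2002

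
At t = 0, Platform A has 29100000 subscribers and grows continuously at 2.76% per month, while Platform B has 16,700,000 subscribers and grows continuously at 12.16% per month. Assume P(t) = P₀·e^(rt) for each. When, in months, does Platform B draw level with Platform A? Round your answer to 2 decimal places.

29100000·e^(0.0276t) = 16700000·e^(0.1216t)
29100000/16700000 = e^((0.1216 − 0.0276)t) → ln(1.74251) = 0.094·t
t = 0.55533 / 0.094

t ≈ 5.91 months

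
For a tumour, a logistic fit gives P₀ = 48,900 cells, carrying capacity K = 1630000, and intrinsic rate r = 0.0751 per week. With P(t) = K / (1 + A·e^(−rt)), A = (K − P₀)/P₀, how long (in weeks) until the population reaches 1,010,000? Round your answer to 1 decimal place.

A = (1630000 − 48900)/48900 = 32.33333
1010000 = 1630000/(1 + 32.33333·e^(−0.0751t)) → 1 + 32.33333·e^(−0.0751t) = 1.61386
e^(−0.0751t) = 0.018985 → t = ln(52.67204)/0.0751 = 3.96408/0.0751

t ≈ 52.8 weeks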